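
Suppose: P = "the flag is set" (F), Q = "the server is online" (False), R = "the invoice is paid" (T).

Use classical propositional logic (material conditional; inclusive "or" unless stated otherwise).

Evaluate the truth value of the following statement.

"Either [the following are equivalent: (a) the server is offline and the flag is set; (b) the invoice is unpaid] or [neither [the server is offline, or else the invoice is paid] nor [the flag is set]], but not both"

True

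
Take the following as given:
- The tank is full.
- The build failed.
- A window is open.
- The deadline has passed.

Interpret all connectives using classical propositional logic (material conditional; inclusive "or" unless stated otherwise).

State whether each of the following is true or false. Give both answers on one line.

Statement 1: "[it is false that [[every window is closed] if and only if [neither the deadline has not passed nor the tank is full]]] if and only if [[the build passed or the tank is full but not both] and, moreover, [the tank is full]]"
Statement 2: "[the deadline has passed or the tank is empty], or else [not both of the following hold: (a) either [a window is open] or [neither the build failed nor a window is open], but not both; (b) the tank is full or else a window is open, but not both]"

Statement 1 false, Statement 2 true

Let R = "a window is open" (T), S = "the deadline has passed" (T), P = "the tank is full" (T), Q = "the build passed" (F).

Statement 1: Parsed as ¬(¬R ↔ (¬S ↓ P)) ↔ ((Q ⊕ P) ∧ P)

¬R = ¬T = F
¬S = ¬T = F
¬S ↓ P = F ↓ T = F
¬R ↔ (¬S ↓ P) = F ↔ F = T
¬(¬R ↔ (¬S ↓ P)) = ¬T = F
Q ⊕ P = F ⊕ T = T
(Q ⊕ P) ∧ P = T ∧ T = T
¬(¬R ↔ (¬S ↓ P)) ↔ ((Q ⊕ P) ∧ P) = F ↔ T = F
Thus Statement 1 is false.

Statement 2: Parsed as (S ∨ ¬P) ∨ ((R ⊕ (¬Q ↓ R)) ↑ (P ⊕ R))

¬P = ¬T = F
S ∨ ¬P = T ∨ F = T
¬Q = ¬F = T
¬Q ↓ R = T ↓ T = F
R ⊕ (¬Q ↓ R) = T ⊕ F = T
P ⊕ R = T ⊕ T = F
(R ⊕ (¬Q ↓ R)) ↑ (P ⊕ R) = T ↑ F = T
(S ∨ ¬P) ∨ ((R ⊕ (¬Q ↓ R)) ↑ (P ⊕ R)) = T ∨ T = T
Hence Statement 2 is true.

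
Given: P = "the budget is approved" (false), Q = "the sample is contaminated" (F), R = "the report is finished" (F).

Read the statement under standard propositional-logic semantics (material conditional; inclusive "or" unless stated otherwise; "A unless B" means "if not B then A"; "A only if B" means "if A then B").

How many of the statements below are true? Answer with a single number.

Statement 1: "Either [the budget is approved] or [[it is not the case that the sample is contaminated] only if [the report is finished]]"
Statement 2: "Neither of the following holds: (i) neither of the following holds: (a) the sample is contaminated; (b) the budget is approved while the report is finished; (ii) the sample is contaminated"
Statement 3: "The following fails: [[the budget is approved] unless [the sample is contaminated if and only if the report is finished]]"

0

Statement 1: Formalization: P ∨ (¬Q → R)

¬Q = ¬F = T
¬Q → R = T → F = F
P ∨ (¬Q → R) = F ∨ F = F
So Statement 1 is false.

Statement 2: Formalization: (Q ↓ (P ∧ R)) ↓ Q

P ∧ R = F ∧ F = F
Q ↓ (P ∧ R) = F ↓ F = T
(Q ↓ (P ∧ R)) ↓ Q = T ↓ F = F
Thus Statement 2 is false.

Statement 3: In symbols: ¬(P ∨ (Q ↔ R))

Q ↔ R = F ↔ F = T
P ∨ (Q ↔ R) = F ∨ T = T
¬(P ∨ (Q ↔ R)) = ¬T = F
So Statement 3 is false.

0 of the 3 statements are true (none).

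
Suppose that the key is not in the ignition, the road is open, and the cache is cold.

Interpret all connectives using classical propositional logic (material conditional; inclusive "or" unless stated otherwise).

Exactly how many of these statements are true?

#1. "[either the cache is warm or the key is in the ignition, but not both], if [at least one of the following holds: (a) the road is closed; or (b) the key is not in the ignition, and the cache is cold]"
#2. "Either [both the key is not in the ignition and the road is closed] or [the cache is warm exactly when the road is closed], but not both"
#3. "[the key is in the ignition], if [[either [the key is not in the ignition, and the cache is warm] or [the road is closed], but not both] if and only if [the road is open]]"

2

Let P = "the road is closed" (False), N = "the key is in the ignition" (False), K = "the cache is warm" (False).

#1: This is (P or (not N and not K)) -> (K xor N).

not N = not False = True
not K = not False = True
not N and not K = True and True = True
P or (not N and not K) = False or True = True
K xor N = False xor False = False
(P or (not N and not K)) -> (K xor N) = True -> False = False
Thus #1 is false.

#2: Formalization: (not N and P) xor (K iff P)

not N = not False = True
not N and P = True and False = False
K iff P = False iff False = True
(not N and P) xor (K iff P) = False xor True = True
Thus #2 is true.

#3: Parsed as (((not N and K) xor P) iff not P) -> N

not N = not False = True
not N and K = True and False = False
(not N and K) xor P = False xor False = False
not P = not False = True
((not N and K) xor P) iff not P = False iff True = False
(((not N and K) xor P) iff not P) -> N = False -> False = True
So #3 is true.

Count: 2.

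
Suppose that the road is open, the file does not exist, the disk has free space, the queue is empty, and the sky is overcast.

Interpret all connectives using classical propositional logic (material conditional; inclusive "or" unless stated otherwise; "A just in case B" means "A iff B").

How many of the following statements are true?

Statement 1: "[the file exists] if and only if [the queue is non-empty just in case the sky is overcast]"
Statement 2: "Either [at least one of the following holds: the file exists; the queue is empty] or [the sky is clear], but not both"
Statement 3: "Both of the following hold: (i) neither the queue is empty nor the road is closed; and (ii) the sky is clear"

2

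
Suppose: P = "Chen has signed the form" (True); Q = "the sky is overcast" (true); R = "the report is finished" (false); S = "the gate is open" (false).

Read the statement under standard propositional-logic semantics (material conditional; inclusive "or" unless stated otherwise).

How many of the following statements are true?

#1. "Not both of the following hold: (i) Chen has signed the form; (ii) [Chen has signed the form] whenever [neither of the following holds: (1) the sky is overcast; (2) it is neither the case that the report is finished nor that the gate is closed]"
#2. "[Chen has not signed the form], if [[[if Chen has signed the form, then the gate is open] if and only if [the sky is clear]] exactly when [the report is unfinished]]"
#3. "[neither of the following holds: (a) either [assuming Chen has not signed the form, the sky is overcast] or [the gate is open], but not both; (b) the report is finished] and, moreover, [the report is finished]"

0

#1: Parsed as P nand ((Q nor (R nor not S)) -> P)

not S = not False = True
R nor not S = False nor True = False
Q nor (R nor not S) = True nor False = False
(Q nor (R nor not S)) -> P = False -> True = True
P nand ((Q nor (R nor not S)) -> P) = True nand True = False
Thus #1 is false.

#2: This is (((P -> S) iff not Q) iff not R) -> not P.

P -> S = True -> False = False
not Q = not True = False
(P -> S) iff not Q = False iff False = True
not R = not False = True
((P -> S) iff not Q) iff not R = True iff True = True
not P = not True = False
(((P -> S) iff not Q) iff not R) -> not P = True -> False = False
Hence #2 is false.

#3: Formalization: (((not P -> Q) xor S) nor R) and R

not P = not True = False
not P -> Q = False -> True = True
(not P -> Q) xor S = True xor False = True
((not P -> Q) xor S) nor R = True nor False = False
(((not P -> Q) xor S) nor R) and R = False and False = False
So #3 is false.

True statements: 0 (none).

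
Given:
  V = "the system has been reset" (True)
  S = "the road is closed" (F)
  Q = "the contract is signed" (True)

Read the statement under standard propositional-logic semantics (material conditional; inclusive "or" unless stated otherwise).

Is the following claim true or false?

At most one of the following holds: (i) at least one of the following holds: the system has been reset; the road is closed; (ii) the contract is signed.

False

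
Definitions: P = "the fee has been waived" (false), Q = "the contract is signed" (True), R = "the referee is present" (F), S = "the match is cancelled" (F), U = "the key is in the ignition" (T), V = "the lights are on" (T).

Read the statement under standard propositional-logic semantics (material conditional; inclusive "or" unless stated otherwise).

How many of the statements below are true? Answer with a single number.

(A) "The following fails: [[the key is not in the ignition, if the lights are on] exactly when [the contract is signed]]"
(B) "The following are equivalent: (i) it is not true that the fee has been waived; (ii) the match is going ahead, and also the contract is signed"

2

(A): Parsed as ¬((V → ¬U) ↔ Q)

¬U = ¬T = F
V → ¬U = T → F = F
(V → ¬U) ↔ Q = F ↔ T = F
¬((V → ¬U) ↔ Q) = ¬F = T
Thus (A) is true.

(B): This is ¬P ↔ (¬S ∧ Q).

¬P = ¬F = T
¬S = ¬F = T
¬S ∧ Q = T ∧ T = T
¬P ↔ (¬S ∧ Q) = T ↔ T = T
So (B) is true.

2 of the 2 statements are true.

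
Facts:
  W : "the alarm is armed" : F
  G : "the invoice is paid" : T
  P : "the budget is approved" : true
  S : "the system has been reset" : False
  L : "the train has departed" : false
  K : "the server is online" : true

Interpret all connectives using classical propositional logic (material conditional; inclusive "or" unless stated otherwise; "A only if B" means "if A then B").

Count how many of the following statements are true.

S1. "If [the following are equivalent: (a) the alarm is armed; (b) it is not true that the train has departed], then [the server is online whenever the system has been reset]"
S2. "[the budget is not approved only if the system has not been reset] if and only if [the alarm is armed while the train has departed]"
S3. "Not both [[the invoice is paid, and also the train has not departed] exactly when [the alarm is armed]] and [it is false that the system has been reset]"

2

S1: In symbols: (W ↔ ¬L) → (S → K)

¬L = ¬F = T
W ↔ ¬L = F ↔ T = F
S → K = F → T = T
(W ↔ ¬L) → (S → K) = F → T = T
Thus S1 is true.

S2: Parsed as (¬P → ¬S) ↔ (W ∧ L)

¬P = ¬T = F
¬S = ¬F = T
¬P → ¬S = F → T = T
W ∧ L = F ∧ F = F
(¬P → ¬S) ↔ (W ∧ L) = T ↔ F = F
Thus S2 is false.

S3: Parsed as ((G ∧ ¬L) ↔ W) ↑ ¬S

¬L = ¬F = T
G ∧ ¬L = T ∧ T = T
(G ∧ ¬L) ↔ W = T ↔ F = F
¬S = ¬F = T
((G ∧ ¬L) ↔ W) ↑ ¬S = F ↑ T = T
So S3 is true.

True statements: 2 (S1, S3).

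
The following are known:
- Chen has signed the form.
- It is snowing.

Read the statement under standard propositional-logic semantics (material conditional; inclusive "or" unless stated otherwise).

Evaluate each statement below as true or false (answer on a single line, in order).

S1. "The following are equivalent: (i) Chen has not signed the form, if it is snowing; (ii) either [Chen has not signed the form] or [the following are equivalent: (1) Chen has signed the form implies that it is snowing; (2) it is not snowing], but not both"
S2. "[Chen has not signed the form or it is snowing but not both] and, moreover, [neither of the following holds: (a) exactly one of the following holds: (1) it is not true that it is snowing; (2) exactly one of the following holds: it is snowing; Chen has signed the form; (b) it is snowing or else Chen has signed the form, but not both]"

Let Q = "it is snowing" (T), P = "Chen has signed the form" (T).

S1: In symbols: (Q -> ~P) <-> (~P xor ((P -> Q) <-> ~Q))

~P = ~T = F
Q -> ~P = T -> F = F
~P = ~T = F
P -> Q = T -> T = T
~Q = ~T = F
(P -> Q) <-> ~Q = T <-> F = F
~P xor ((P -> Q) <-> ~Q) = F xor F = F
(Q -> ~P) <-> (~P xor ((P -> Q) <-> ~Q)) = F <-> F = T
Hence S1 is true.

S2: Parsed as (~P xor Q) & ((~Q xor (Q xor P)) nor (Q xor P))

~P = ~T = F
~P xor Q = F xor T = T
~Q = ~T = F
Q xor P = T xor T = F
~Q xor (Q xor P) = F xor F = F
Q xor P = T xor T = F
(~Q xor (Q xor P)) nor (Q xor P) = F nor F = T
(~P xor Q) & ((~Q xor (Q xor P)) nor (Q xor P)) = T & T = T
Hence S2 is true.

S1 True / S2 True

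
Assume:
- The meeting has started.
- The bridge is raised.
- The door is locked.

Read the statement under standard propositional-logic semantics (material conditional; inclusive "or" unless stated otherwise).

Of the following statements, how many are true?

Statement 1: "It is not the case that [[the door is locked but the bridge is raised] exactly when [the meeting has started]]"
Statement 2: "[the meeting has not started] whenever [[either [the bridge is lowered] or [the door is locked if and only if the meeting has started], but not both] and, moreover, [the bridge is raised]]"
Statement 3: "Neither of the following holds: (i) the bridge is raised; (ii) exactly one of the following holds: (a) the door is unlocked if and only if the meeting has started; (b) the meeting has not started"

0

Let V = "the door is locked" (T), G = "the bridge is raised" (T), P = "the meeting has started" (T).

Statement 1: Parsed as ¬((V ∧ G) ↔ P)

V ∧ G = T ∧ T = T
(V ∧ G) ↔ P = T ↔ T = T
¬((V ∧ G) ↔ P) = ¬T = F
So Statement 1 is false.

Statement 2: In symbols: ((¬G ⊕ (V ↔ P)) ∧ G) → ¬P

¬G = ¬T = F
V ↔ P = T ↔ T = T
¬G ⊕ (V ↔ P) = F ⊕ T = T
(¬G ⊕ (V ↔ P)) ∧ G = T ∧ T = T
¬P = ¬T = F
((¬G ⊕ (V ↔ P)) ∧ G) → ¬P = T → F = F
Hence Statement 2 is false.

Statement 3: Parsed as G ↓ ((¬V ↔ P) ⊕ ¬P)

¬V = ¬T = F
¬V ↔ P = F ↔ T = F
¬P = ¬T = F
(¬V ↔ P) ⊕ ¬P = F ⊕ F = F
G ↓ ((¬V ↔ P) ⊕ ¬P) = T ↓ F = F
So Statement 3 is false.

0 of the 3 statements are true (none).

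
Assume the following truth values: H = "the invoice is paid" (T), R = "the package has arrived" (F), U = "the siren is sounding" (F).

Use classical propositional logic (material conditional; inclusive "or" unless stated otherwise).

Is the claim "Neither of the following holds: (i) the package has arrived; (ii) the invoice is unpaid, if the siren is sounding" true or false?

Values: R=False, U=False, H=True.
In symbols: R nor (U -> not H)

not H = not True = False
U -> not H = False -> False = True
R nor (U -> not H) = False nor True = False

False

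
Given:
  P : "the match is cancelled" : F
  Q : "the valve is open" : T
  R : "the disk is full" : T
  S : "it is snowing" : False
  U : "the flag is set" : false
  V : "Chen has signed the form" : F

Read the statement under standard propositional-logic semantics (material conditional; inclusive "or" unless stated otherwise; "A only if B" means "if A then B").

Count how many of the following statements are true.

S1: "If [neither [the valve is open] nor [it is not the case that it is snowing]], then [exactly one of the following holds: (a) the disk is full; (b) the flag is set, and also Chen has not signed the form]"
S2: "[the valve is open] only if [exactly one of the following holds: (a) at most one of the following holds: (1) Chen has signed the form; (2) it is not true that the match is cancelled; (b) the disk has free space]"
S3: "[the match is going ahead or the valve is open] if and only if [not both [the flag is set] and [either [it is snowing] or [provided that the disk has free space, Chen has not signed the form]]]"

3

S1: This is (Q nor not S) -> (R xor (U and not V)).

not S = not False = True
Q nor not S = True nor True = False
not V = not False = True
U and not V = False and True = False
R xor (U and not V) = True xor False = True
(Q nor not S) -> (R xor (U and not V)) = False -> True = True
Hence S1 is true.

S2: Formalization: Q -> ((V nand not P) xor not R)

not P = not False = True
V nand not P = False nand True = True
not R = not True = False
(V nand not P) xor not R = True xor False = True
Q -> ((V nand not P) xor not R) = True -> True = True
Hence S2 is true.

S3: Formalization: (not P or Q) iff (U nand (S or (not R -> not V)))

not P = not False = True
not P or Q = True or True = True
not R = not True = False
not V = not False = True
not R -> not V = False -> True = True
S or (not R -> not V) = False or True = True
U nand (S or (not R -> not V)) = False nand True = True
(not P or Q) iff (U nand (S or (not R -> not V))) = True iff True = True
Hence S3 is true.

True statements: 3 (S1, S2, S3).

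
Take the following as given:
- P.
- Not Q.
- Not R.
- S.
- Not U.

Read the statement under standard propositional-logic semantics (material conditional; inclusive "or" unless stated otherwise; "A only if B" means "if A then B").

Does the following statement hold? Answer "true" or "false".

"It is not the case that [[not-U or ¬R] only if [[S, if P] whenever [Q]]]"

False.

Formalization: not ((not U or not R) -> (Q -> (P -> S)))

not U = not False = True
not R = not False = True
not U or not R = True or True = True
P -> S = True -> True = True
Q -> (P -> S) = False -> True = True
(not U or not R) -> (Q -> (P -> S)) = True -> True = True
not ((not U or not R) -> (Q -> (P -> S))) = not True = False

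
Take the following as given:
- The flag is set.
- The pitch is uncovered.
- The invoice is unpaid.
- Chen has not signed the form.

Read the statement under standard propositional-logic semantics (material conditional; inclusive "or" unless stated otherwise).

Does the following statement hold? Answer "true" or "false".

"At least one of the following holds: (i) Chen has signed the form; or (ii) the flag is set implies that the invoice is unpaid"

True.

Let W = "Chen has signed the form" (False), D = "the flag is set" (True), K = "the invoice is paid" (False).
In symbols: W or (D -> not K)

not K = not False = True
D -> not K = True -> True = True
W or (D -> not K) = False or True = True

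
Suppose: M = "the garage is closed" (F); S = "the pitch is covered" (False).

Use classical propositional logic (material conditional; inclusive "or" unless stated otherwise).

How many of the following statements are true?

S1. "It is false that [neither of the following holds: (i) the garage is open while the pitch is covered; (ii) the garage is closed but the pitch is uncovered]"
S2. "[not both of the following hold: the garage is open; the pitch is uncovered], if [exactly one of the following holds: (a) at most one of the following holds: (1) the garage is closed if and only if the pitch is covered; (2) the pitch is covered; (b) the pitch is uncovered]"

S1: Formalization: ¬((¬M ∧ S) ↓ (M ∧ ¬S))

¬M = ¬F = T
¬M ∧ S = T ∧ F = F
¬S = ¬F = T
M ∧ ¬S = F ∧ T = F
(¬M ∧ S) ↓ (M ∧ ¬S) = F ↓ F = T
¬((¬M ∧ S) ↓ (M ∧ ¬S)) = ¬T = F
Thus S1 is false.

S2: In symbols: (((M ↔ S) ↑ S) ⊕ ¬S) → (¬M ↑ ¬S)

M ↔ S = F ↔ F = T
(M ↔ S) ↑ S = T ↑ F = T
¬S = ¬F = T
((M ↔ S) ↑ S) ⊕ ¬S = T ⊕ T = F
¬M = ¬F = T
¬S = ¬F = T
¬M ↑ ¬S = T ↑ T = F
(((M ↔ S) ↑ S) ⊕ ¬S) → (¬M ↑ ¬S) = F → F = T
So S2 is true.

True statements: 1.

1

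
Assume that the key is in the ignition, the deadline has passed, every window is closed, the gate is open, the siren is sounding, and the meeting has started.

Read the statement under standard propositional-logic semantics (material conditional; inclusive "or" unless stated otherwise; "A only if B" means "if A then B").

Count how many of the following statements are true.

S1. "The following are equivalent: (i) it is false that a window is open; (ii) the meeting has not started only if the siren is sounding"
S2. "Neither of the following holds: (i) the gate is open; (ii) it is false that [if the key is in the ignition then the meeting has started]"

Let M = "a window is open" (False), W = "the meeting has started" (True), P = "the siren is sounding" (True), Q = "the gate is open" (True), D = "the key is in the ignition" (True).

S1: Formalization: not M iff (not W -> P)

not M = not False = True
not W = not True = False
not W -> P = False -> True = True
not M iff (not W -> P) = True iff True = True
Hence S1 is true.

S2: This is Q nor not (D -> W).

D -> W = True -> True = True
not (D -> W) = not True = False
Q nor not (D -> W) = True nor False = False
Thus S2 is false.

Count: 1.

1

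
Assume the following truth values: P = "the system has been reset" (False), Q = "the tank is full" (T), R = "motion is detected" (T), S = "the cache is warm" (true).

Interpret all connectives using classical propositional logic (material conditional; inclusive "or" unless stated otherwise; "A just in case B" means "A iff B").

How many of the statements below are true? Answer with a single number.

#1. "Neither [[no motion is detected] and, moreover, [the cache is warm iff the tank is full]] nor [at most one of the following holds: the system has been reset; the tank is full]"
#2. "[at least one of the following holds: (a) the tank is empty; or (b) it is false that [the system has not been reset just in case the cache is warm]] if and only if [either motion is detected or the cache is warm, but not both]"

1

#1: Parsed as (¬R ∧ (S ↔ Q)) ↓ (P ↑ Q)

¬R = ¬T = F
S ↔ Q = T ↔ T = T
¬R ∧ (S ↔ Q) = F ∧ T = F
P ↑ Q = F ↑ T = T
(¬R ∧ (S ↔ Q)) ↓ (P ↑ Q) = F ↓ T = F
Thus #1 is false.

#2: In symbols: (¬Q ∨ ¬(¬P ↔ S)) ↔ (R ⊕ S)

¬Q = ¬T = F
¬P = ¬F = T
¬P ↔ S = T ↔ T = T
¬(¬P ↔ S) = ¬T = F
¬Q ∨ ¬(¬P ↔ S) = F ∨ F = F
R ⊕ S = T ⊕ T = F
(¬Q ∨ ¬(¬P ↔ S)) ↔ (R ⊕ S) = F ↔ F = T
Hence #2 is true.

True statements: 1.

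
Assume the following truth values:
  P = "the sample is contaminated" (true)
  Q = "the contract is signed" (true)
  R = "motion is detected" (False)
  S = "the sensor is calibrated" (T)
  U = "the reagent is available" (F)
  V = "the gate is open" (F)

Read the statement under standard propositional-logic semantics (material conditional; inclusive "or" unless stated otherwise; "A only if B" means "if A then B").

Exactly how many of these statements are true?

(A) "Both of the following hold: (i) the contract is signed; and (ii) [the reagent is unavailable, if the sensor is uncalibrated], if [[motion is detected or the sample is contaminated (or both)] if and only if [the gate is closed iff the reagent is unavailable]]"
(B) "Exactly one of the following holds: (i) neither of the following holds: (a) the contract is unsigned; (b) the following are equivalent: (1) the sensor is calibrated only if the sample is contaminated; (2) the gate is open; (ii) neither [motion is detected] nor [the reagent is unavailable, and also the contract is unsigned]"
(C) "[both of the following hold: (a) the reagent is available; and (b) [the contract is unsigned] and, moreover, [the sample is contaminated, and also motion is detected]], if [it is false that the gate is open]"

1

(A): This is Q ∧ (((R ∨ P) ↔ (¬V ↔ ¬U)) → (¬S → ¬U)).

R ∨ P = F ∨ T = T
¬V = ¬F = T
¬U = ¬F = T
¬V ↔ ¬U = T ↔ T = T
(R ∨ P) ↔ (¬V ↔ ¬U) = T ↔ T = T
¬S = ¬T = F
¬U = ¬F = T
¬S → ¬U = F → T = T
((R ∨ P) ↔ (¬V ↔ ¬U)) → (¬S → ¬U) = T → T = T
Q ∧ (((R ∨ P) ↔ (¬V ↔ ¬U)) → (¬S → ¬U)) = T ∧ T = T
So (A) is true.

(B): This is (¬Q ↓ ((S → P) ↔ V)) ⊕ (R ↓ (¬U ∧ ¬Q)).

¬Q = ¬T = F
S → P = T → T = T
(S → P) ↔ V = T ↔ F = F
¬Q ↓ ((S → P) ↔ V) = F ↓ F = T
¬U = ¬F = T
¬Q = ¬T = F
¬U ∧ ¬Q = T ∧ F = F
R ↓ (¬U ∧ ¬Q) = F ↓ F = T
(¬Q ↓ ((S → P) ↔ V)) ⊕ (R ↓ (¬U ∧ ¬Q)) = T ⊕ T = F
Hence (B) is false.

(C): Parsed as ¬V → (U ∧ (¬Q ∧ (P ∧ R)))

¬V = ¬F = T
¬Q = ¬T = F
P ∧ R = T ∧ F = F
¬Q ∧ (P ∧ R) = F ∧ F = F
U ∧ (¬Q ∧ (P ∧ R)) = F ∧ F = F
¬V → (U ∧ (¬Q ∧ (P ∧ R))) = T → F = F
Hence (C) is false.

Count: 1.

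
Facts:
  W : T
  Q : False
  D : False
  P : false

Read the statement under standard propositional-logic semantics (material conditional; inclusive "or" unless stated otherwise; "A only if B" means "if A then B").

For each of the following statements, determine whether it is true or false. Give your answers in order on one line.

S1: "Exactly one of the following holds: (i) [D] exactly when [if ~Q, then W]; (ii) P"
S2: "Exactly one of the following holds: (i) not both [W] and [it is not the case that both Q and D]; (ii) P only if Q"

S1 false; S2 true

S1: Parsed as (D <-> (~Q -> W)) xor P

~Q = ~F = T
~Q -> W = T -> T = T
D <-> (~Q -> W) = F <-> T = F
(D <-> (~Q -> W)) xor P = F xor F = F
So S1 is false.

S2: Parsed as (W nand (Q nand D)) xor (P -> Q)

Q nand D = F nand F = T
W nand (Q nand D) = T nand T = F
P -> Q = F -> F = T
(W nand (Q nand D)) xor (P -> Q) = F xor T = T
Thus S2 is true.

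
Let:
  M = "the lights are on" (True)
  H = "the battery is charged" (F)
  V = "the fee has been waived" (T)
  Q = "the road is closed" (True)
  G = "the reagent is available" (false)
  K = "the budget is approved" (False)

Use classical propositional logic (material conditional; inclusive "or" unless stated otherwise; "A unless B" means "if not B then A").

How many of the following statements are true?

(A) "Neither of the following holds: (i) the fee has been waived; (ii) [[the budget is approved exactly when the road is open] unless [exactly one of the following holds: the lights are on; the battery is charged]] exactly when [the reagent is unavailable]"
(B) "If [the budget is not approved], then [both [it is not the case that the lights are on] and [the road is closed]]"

0

(A): Parsed as V nor (((K iff not Q) or (M xor H)) iff not G)

not Q = not True = False
K iff not Q = False iff False = True
M xor H = True xor False = True
(K iff not Q) or (M xor H) = True or True = True
not G = not False = True
((K iff not Q) or (M xor H)) iff not G = True iff True = True
V nor (((K iff not Q) or (M xor H)) iff not G) = True nor True = False
Thus (A) is false.

(B): In symbols: not K -> (not M and Q)

not K = not False = True
not M = not True = False
not M and Q = False and True = False
not K -> (not M and Q) = True -> False = False
Hence (B) is false.

Count: 0.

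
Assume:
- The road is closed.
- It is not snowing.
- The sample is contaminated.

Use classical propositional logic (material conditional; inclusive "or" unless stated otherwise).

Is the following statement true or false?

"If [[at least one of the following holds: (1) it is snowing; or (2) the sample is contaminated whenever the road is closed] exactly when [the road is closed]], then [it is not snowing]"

True.

Let R = "it is snowing" (F), N = "the road is closed" (T), V = "the sample is contaminated" (T).
In symbols: ((R | (N -> V)) <-> N) -> ~R

N -> V = T -> T = T
R | (N -> V) = F | T = T
(R | (N -> V)) <-> N = T <-> T = T
~R = ~F = T
((R | (N -> V)) <-> N) -> ~R = T -> T = T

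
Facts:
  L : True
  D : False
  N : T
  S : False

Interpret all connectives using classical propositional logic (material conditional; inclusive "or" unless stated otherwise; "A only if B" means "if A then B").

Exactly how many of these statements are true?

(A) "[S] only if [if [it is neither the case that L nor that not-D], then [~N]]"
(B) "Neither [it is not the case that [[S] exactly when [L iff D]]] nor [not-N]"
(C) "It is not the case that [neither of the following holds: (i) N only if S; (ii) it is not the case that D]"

3

(A): Parsed as S → ((L ↓ ¬D) → ¬N)

¬D = ¬F = T
L ↓ ¬D = T ↓ T = F
¬N = ¬T = F
(L ↓ ¬D) → ¬N = F → F = T
S → ((L ↓ ¬D) → ¬N) = F → T = T
So (A) is true.

(B): Parsed as ¬(S ↔ (L ↔ D)) ↓ ¬N

L ↔ D = T ↔ F = F
S ↔ (L ↔ D) = F ↔ F = T
¬(S ↔ (L ↔ D)) = ¬T = F
¬N = ¬T = F
¬(S ↔ (L ↔ D)) ↓ ¬N = F ↓ F = T
So (B) is true.

(C): In symbols: ¬((N → S) ↓ ¬D)

N → S = T → F = F
¬D = ¬F = T
(N → S) ↓ ¬D = F ↓ T = F
¬((N → S) ↓ ¬D) = ¬F = T
Hence (C) is true.

True statements: 3.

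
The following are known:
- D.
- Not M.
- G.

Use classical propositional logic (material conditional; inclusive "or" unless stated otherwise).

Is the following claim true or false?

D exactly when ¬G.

The statement is false.

This is D ↔ ¬G.

¬G = ¬T = F
D ↔ ¬G = T ↔ F = F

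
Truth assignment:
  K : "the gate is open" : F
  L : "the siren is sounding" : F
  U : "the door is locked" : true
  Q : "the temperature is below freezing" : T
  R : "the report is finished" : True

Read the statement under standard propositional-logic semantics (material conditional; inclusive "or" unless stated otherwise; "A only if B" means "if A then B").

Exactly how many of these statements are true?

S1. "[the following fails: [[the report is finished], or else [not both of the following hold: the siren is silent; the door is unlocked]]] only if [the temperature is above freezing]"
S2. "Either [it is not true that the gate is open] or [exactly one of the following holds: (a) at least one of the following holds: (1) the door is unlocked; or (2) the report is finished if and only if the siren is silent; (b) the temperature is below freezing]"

2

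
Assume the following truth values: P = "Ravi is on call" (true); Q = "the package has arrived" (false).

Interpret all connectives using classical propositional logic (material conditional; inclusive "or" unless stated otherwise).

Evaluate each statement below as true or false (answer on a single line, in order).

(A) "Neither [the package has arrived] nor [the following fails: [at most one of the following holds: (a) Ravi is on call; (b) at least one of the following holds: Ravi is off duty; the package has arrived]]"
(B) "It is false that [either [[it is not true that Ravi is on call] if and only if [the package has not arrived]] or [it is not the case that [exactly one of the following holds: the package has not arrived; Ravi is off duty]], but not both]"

(A): Parsed as Q nor ~(P nand (~P | Q))

~P = ~T = F
~P | Q = F | F = F
P nand (~P | Q) = T nand F = T
~(P nand (~P | Q)) = ~T = F
Q nor ~(P nand (~P | Q)) = F nor F = T
Hence (A) is true.

(B): This is ~((~P <-> ~Q) xor ~(~Q xor ~P)).

~P = ~T = F
~Q = ~F = T
~P <-> ~Q = F <-> T = F
~Q = ~F = T
~P = ~T = F
~Q xor ~P = T xor F = T
~(~Q xor ~P) = ~T = F
(~P <-> ~Q) xor ~(~Q xor ~P) = F xor F = F
~((~P <-> ~Q) xor ~(~Q xor ~P)) = ~F = T
Hence (B) is true.

(A) T, (B) T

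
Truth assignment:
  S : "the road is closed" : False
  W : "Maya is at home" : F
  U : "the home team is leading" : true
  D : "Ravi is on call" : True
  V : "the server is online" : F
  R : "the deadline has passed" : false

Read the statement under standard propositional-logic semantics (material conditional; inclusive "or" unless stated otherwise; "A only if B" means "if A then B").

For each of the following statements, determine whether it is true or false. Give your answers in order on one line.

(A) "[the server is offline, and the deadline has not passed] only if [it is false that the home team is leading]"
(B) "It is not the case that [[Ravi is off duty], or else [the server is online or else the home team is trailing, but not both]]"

(A) False / (B) True

(A): Parsed as (not V and not R) -> not U

not V = not False = True
not R = not False = True
not V and not R = True and True = True
not U = not True = False
(not V and not R) -> not U = True -> False = False
Hence (A) is false.

(B): Parsed as not (not D or (V xor not U))

not D = not True = False
not U = not True = False
V xor not U = False xor False = False
not D or (V xor not U) = False or False = False
not (not D or (V xor not U)) = not False = True
So (B) is true.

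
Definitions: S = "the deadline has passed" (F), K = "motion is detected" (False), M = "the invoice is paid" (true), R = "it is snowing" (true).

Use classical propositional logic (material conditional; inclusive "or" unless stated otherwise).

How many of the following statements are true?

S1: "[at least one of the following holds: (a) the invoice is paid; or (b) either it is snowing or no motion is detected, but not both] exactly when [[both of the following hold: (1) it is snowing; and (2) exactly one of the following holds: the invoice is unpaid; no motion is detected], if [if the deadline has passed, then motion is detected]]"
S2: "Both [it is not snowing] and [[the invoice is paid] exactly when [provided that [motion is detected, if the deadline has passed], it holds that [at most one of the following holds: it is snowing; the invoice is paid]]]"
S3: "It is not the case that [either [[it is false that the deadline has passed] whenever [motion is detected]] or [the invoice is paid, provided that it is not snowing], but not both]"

S1: This is (M or (R xor not K)) iff ((S -> K) -> (R and (not M xor not K))).

not K = not False = True
R xor not K = True xor True = False
M or (R xor not K) = True or False = True
S -> K = False -> False = True
not M = not True = False
not K = not False = True
not M xor not K = False xor True = True
R and (not M xor not K) = True and True = True
(S -> K) -> (R and (not M xor not K)) = True -> True = True
(M or (R xor not K)) iff ((S -> K) -> (R and (not M xor not K))) = True iff True = True
Thus S1 is true.

S2: Formalization: not R and (M iff ((S -> K) -> (R nand M)))

not R = not True = False
S -> K = False -> False = True
R nand M = True nand True = False
(S -> K) -> (R nand M) = True -> False = False
M iff ((S -> K) -> (R nand M)) = True iff False = False
not R and (M iff ((S -> K) -> (R nand M))) = False and False = False
Hence S2 is false.

S3: Parsed as not ((K -> not S) xor (not R -> M))

not S = not False = True
K -> not S = False -> True = True
not R = not True = False
not R -> M = False -> True = True
(K -> not S) xor (not R -> M) = True xor True = False
not ((K -> not S) xor (not R -> M)) = not False = True
So S3 is true.

2 of the 3 statements are true.

2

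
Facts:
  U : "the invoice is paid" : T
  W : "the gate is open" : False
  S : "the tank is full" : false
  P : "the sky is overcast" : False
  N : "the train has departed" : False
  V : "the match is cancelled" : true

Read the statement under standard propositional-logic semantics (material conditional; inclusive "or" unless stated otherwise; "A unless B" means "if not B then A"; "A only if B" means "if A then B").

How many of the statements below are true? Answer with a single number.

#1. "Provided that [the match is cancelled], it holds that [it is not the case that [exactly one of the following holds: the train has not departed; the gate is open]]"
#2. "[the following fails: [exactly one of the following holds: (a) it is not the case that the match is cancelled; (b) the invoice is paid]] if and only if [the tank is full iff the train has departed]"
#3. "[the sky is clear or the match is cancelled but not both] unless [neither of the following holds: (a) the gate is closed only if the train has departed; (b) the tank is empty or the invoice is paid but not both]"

1

#1: In symbols: V → ¬(¬N ⊕ W)

¬N = ¬F = T
¬N ⊕ W = T ⊕ F = T
¬(¬N ⊕ W) = ¬T = F
V → ¬(¬N ⊕ W) = T → F = F
Thus #1 is false.

#2: This is ¬(¬V ⊕ U) ↔ (S ↔ N).

¬V = ¬T = F
¬V ⊕ U = F ⊕ T = T
¬(¬V ⊕ U) = ¬T = F
S ↔ N = F ↔ F = T
¬(¬V ⊕ U) ↔ (S ↔ N) = F ↔ T = F
Hence #2 is false.

#3: In symbols: (¬P ⊕ V) ∨ ((¬W → N) ↓ (¬S ⊕ U))

¬P = ¬F = T
¬P ⊕ V = T ⊕ T = F
¬W = ¬F = T
¬W → N = T → F = F
¬S = ¬F = T
¬S ⊕ U = T ⊕ T = F
(¬W → N) ↓ (¬S ⊕ U) = F ↓ F = T
(¬P ⊕ V) ∨ ((¬W → N) ↓ (¬S ⊕ U)) = F ∨ T = T
Thus #3 is true.

Count: 1.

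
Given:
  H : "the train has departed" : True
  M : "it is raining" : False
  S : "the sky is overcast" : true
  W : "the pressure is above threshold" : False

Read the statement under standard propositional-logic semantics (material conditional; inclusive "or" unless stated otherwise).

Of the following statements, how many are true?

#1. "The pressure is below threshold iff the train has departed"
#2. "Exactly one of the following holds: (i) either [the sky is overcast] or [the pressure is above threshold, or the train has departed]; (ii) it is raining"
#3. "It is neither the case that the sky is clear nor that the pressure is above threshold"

3

#1: Parsed as ~W <-> H

~W = ~F = T
~W <-> H = T <-> T = T
Thus #1 is true.

#2: Formalization: (S | (W | H)) xor M

W | H = F | T = T
S | (W | H) = T | T = T
(S | (W | H)) xor M = T xor F = T
Hence #2 is true.

#3: This is ~S nor W.

~S = ~T = F
~S nor W = F nor F = T
Hence #3 is true.

3 of the 3 statements are true.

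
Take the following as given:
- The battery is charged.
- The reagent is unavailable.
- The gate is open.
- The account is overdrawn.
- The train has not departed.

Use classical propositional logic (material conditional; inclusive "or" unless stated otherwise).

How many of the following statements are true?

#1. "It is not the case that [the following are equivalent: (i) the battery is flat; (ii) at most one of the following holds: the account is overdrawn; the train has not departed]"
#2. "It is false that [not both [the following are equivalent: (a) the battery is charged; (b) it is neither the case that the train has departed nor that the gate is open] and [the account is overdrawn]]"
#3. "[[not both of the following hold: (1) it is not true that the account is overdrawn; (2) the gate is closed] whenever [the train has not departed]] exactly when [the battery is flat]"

0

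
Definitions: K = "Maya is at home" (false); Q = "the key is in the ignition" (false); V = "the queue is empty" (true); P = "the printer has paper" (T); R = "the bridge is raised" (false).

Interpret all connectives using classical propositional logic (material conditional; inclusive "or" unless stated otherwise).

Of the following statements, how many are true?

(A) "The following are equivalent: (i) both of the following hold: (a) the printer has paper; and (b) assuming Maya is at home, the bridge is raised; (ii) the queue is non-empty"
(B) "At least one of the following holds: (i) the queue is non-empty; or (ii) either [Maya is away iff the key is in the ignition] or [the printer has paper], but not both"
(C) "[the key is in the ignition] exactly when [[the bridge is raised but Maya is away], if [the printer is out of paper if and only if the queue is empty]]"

(A): Formalization: (P & (K -> R)) <-> ~V

K -> R = F -> F = T
P & (K -> R) = T & T = T
~V = ~T = F
(P & (K -> R)) <-> ~V = T <-> F = F
So (A) is false.

(B): Parsed as ~V | ((~K <-> Q) xor P)

~V = ~T = F
~K = ~F = T
~K <-> Q = T <-> F = F
(~K <-> Q) xor P = F xor T = T
~V | ((~K <-> Q) xor P) = F | T = T
Thus (B) is true.

(C): Formalization: Q <-> ((~P <-> V) -> (R & ~K))

~P = ~T = F
~P <-> V = F <-> T = F
~K = ~F = T
R & ~K = F & T = F
(~P <-> V) -> (R & ~K) = F -> F = T
Q <-> ((~P <-> V) -> (R & ~K)) = F <-> T = F
So (C) is false.

1 of the 3 statements is true ((B)).

1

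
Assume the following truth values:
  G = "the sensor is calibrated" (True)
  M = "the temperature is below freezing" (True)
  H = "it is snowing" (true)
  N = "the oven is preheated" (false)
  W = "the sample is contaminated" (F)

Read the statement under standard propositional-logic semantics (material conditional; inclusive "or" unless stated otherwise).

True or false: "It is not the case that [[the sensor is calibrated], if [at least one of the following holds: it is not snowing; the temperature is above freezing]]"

In symbols: ~((~H | ~M) -> G)

~H = ~T = F
~M = ~T = F
~H | ~M = F | F = F
(~H | ~M) -> G = F -> T = T
~((~H | ~M) -> G) = ~T = F

The statement is false.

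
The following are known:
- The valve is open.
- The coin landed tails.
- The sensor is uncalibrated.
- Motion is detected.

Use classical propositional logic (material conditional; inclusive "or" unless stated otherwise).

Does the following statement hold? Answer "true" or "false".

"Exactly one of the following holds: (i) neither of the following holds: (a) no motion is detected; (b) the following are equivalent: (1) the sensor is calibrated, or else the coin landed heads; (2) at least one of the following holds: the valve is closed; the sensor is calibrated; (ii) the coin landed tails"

Let W = "motion is detected" (T), M = "the sensor is calibrated" (F), V = "the coin landed heads" (F), S = "the valve is open" (T).
Parsed as (~W nor ((M | V) <-> (~S | M))) xor ~V

~W = ~T = F
M | V = F | F = F
~S = ~T = F
~S | M = F | F = F
(M | V) <-> (~S | M) = F <-> F = T
~W nor ((M | V) <-> (~S | M)) = F nor T = F
~V = ~F = T
(~W nor ((M | V) <-> (~S | M))) xor ~V = F xor T = T

True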